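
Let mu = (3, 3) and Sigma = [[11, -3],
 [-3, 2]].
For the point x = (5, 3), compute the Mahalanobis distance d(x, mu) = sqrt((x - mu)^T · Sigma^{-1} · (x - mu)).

Step 1 — centre the observation: (x - mu) = (2, 0).

Step 2 — invert Sigma. det(Sigma) = 11·2 - (-3)² = 13.
  Sigma^{-1} = (1/det) · [[d, -b], [-b, a]] = [[0.1538, 0.2308],
 [0.2308, 0.8462]].

Step 3 — form the quadratic (x - mu)^T · Sigma^{-1} · (x - mu):
  Sigma^{-1} · (x - mu) = (0.3077, 0.4615).
  (x - mu)^T · [Sigma^{-1} · (x - mu)] = (2)·(0.3077) + (0)·(0.4615) = 0.6154.

Step 4 — take square root: d = √(0.6154) ≈ 0.7845.

d(x, mu) = √(0.6154) ≈ 0.7845


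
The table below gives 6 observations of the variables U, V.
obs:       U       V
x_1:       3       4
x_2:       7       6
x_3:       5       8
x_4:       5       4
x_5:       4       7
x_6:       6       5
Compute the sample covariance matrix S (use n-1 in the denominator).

Step 1 — column means:
  mean(U) = (3 + 7 + 5 + 5 + 4 + 6) / 6 = 30/6 = 5
  mean(V) = (4 + 6 + 8 + 4 + 7 + 5) / 6 = 34/6 = 5.6667

Step 2 — sample covariance S[i,j] = (1/(n-1)) · Σ_k (x_{k,i} - mean_i) · (x_{k,j} - mean_j), with n-1 = 5.
  S[U,U] = ((-2)·(-2) + (2)·(2) + (0)·(0) + (0)·(0) + (-1)·(-1) + (1)·(1)) / 5 = 10/5 = 2
  S[U,V] = ((-2)·(-1.6667) + (2)·(0.3333) + (0)·(2.3333) + (0)·(-1.6667) + (-1)·(1.3333) + (1)·(-0.6667)) / 5 = 2/5 = 0.4
  S[V,V] = ((-1.6667)·(-1.6667) + (0.3333)·(0.3333) + (2.3333)·(2.3333) + (-1.6667)·(-1.6667) + (1.3333)·(1.3333) + (-0.6667)·(-0.6667)) / 5 = 13.3333/5 = 2.6667

S is symmetric (S[j,i] = S[i,j]). Assembling:

S = [[2, 0.4],
 [0.4, 2.6667]]


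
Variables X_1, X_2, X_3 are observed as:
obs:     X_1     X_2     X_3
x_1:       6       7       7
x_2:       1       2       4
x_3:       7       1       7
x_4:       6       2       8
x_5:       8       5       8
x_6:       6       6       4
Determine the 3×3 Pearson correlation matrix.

Step 1 — column means:
  mean(X_1) = (6 + 1 + 7 + 6 + 8 + 6) / 6 = 34/6 = 5.6667
  mean(X_2) = (7 + 2 + 1 + 2 + 5 + 6) / 6 = 23/6 = 3.8333
  mean(X_3) = (7 + 4 + 7 + 8 + 8 + 4) / 6 = 38/6 = 6.3333

Step 2 — sample variances and covariances s[i,j] = (1/(n-1)) · Σ_k (x_{k,i} - mean_i) · (x_{k,j} - mean_j), with n-1 = 5:
  s[X_1,X_1] = ((0.3333)·(0.3333) + (-4.6667)·(-4.6667) + (1.3333)·(1.3333) + (0.3333)·(0.3333) + (2.3333)·(2.3333) + (0.3333)·(0.3333)) / 5 = 29.3333/5 = 5.8667
  s[X_1,X_2] = ((0.3333)·(3.1667) + (-4.6667)·(-1.8333) + (1.3333)·(-2.8333) + (0.3333)·(-1.8333) + (2.3333)·(1.1667) + (0.3333)·(2.1667)) / 5 = 8.6667/5 = 1.7333
  s[X_1,X_3] = ((0.3333)·(0.6667) + (-4.6667)·(-2.3333) + (1.3333)·(0.6667) + (0.3333)·(1.6667) + (2.3333)·(1.6667) + (0.3333)·(-2.3333)) / 5 = 15.6667/5 = 3.1333
  s[X_2,X_2] = ((3.1667)·(3.1667) + (-1.8333)·(-1.8333) + (-2.8333)·(-2.8333) + (-1.8333)·(-1.8333) + (1.1667)·(1.1667) + (2.1667)·(2.1667)) / 5 = 30.8333/5 = 6.1667
  s[X_2,X_3] = ((3.1667)·(0.6667) + (-1.8333)·(-2.3333) + (-2.8333)·(0.6667) + (-1.8333)·(1.6667) + (1.1667)·(1.6667) + (2.1667)·(-2.3333)) / 5 = -1.6667/5 = -0.3333
  s[X_3,X_3] = ((0.6667)·(0.6667) + (-2.3333)·(-2.3333) + (0.6667)·(0.6667) + (1.6667)·(1.6667) + (1.6667)·(1.6667) + (-2.3333)·(-2.3333)) / 5 = 17.3333/5 = 3.4667
  Sample standard deviations s_i = √(s[i,i]):
  s(X_1) = √(5.8667) = 2.4221
  s(X_2) = √(6.1667) = 2.4833
  s(X_3) = √(3.4667) = 1.8619

Step 3 — r_{ij} = s_{ij} / (s_i · s_j):
  r[X_1,X_1] = 1 (diagonal).
  r[X_1,X_2] = 1.7333 / (2.4221 · 2.4833) = 1.7333 / 6.0148 = 0.2882
  r[X_1,X_3] = 3.1333 / (2.4221 · 1.8619) = 3.1333 / 4.5097 = 0.6948
  r[X_2,X_2] = 1 (diagonal).
  r[X_2,X_3] = -0.3333 / (2.4833 · 1.8619) = -0.3333 / 4.6236 = -0.0721
  r[X_3,X_3] = 1 (diagonal).

R is symmetric with unit diagonal. Assembling:

R = [[1, 0.2882, 0.6948],
 [0.2882, 1, -0.0721],
 [0.6948, -0.0721, 1]]


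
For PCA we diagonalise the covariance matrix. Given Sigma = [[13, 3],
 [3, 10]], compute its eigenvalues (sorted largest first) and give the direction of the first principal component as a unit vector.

Step 1 — characteristic polynomial of 2×2 Sigma:
  det(Sigma - λI) = λ² - trace · λ + det = 0.
  trace = 13 + 10 = 23, det = 13·10 - (3)² = 121.
Step 2 — discriminant:
  Δ = trace² - 4·det = 529 - 484 = 45.
Step 3 — eigenvalues:
  λ = (trace ± √Δ)/2 = (23 ± 6.7082)/2,
  λ_1 = 14.8541,  λ_2 = 8.1459.

Step 4 — unit eigenvector for λ_1: solve (Sigma - λ_1 I)v = 0. First row:
  (13 - 14.8541)·v_x + (3)·v_y = 0, i.e. (-1.8541)·v_x + (3)·v_y = 0,
  so v ∝ (b, λ_1 - a) = (3, 1.8541) = u.
  ||u|| = √((3)² + (1.8541)²) = √(12.4377) ≈ 3.5267,
  v_1 = u/||u|| ≈ (0.8507, 0.5257) (||v_1|| = 1).

λ_1 = 14.8541,  λ_2 = 8.1459;  v_1 ≈ (0.8507, 0.5257)


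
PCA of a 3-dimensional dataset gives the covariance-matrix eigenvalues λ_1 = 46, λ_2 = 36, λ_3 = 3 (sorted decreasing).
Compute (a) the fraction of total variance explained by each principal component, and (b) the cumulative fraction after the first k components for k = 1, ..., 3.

Step 1 — total variance = trace(Sigma) = Σ λ_i = 46 + 36 + 3 = 85.

Step 2 — fraction explained by component i = λ_i / Σ λ:
  PC1: 46/85 = 0.5412
  PC2: 36/85 = 0.4235
  PC3: 3/85 = 0.0353

Step 3 — cumulative fraction after k components = (λ_1 + ... + λ_k) / Σ λ:
  k = 1: 46/85 = 0.5412
  k = 2: (46 + 36)/85 = 82/85 = 0.9647
  k = 3: (46 + 36 + 3)/85 = 85/85 = 1

Summary (fraction, with percent):

explained: PC1 0.5412 (54.12%), PC2 0.4235 (42.35%), PC3 0.0353 (3.53%);  cumulative: 0.5412, 0.9647, 1


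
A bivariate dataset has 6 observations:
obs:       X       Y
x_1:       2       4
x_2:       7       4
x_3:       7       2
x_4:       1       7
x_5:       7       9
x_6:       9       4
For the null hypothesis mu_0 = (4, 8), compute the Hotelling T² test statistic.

Step 1 — sample mean vector:
  mean(X) = (2 + 7 + 7 + 1 + 7 + 9) / 6 = 33/6 = 5.5
  mean(Y) = (4 + 4 + 2 + 7 + 9 + 4) / 6 = 30/6 = 5
  x̄ = (5.5, 5),  deviation x̄ - mu_0 = (5.5, 5) - (4, 8) = (1.5, -3).

Step 2 — sample covariance matrix, S[i,j] = (1/(n-1)) · Σ_k (x_{k,i} - mean_i) · (x_{k,j} - mean_j), divisor n-1 = 5:
  S[X,X] = ((-3.5)·(-3.5) + (1.5)·(1.5) + (1.5)·(1.5) + (-4.5)·(-4.5) + (1.5)·(1.5) + (3.5)·(3.5)) / 5 = 51.5/5 = 10.3
  S[X,Y] = ((-3.5)·(-1) + (1.5)·(-1) + (1.5)·(-3) + (-4.5)·(2) + (1.5)·(4) + (3.5)·(-1)) / 5 = -9/5 = -1.8
  S[Y,Y] = ((-1)·(-1) + (-1)·(-1) + (-3)·(-3) + (2)·(2) + (4)·(4) + (-1)·(-1)) / 5 = 32/5 = 6.4
  S = [[10.3, -1.8],
 [-1.8, 6.4]].

Step 3 — invert S. det(S) = 10.3·6.4 - (-1.8)² = 62.68.
  S^{-1} = (1/det) · [[d, -b], [-b, a]] = [[0.1021, 0.0287],
 [0.0287, 0.1643]].

Step 4 — quadratic form (x̄ - mu_0)^T · S^{-1} · (x̄ - mu_0):
  S^{-1} · (x̄ - mu_0) = (0.067, -0.4499),
  (x̄ - mu_0)^T · [...] = (1.5)·(0.067) + (-3)·(-0.4499) = 1.4502.

Step 5 — scale by n: T² = 6 · 1.4502 = 8.7013.

T² ≈ 8.7013


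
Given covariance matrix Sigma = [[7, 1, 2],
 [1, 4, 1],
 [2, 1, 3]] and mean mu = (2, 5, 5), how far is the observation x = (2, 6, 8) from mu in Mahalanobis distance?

Step 1 — centre the observation: (x - mu) = (0, 1, 3).

Step 2 — invert Sigma (cofactor / det for 3×3, or solve directly):
  Sigma^{-1} = [[0.1774, -0.0161, -0.1129],
 [-0.0161, 0.2742, -0.0806],
 [-0.1129, -0.0806, 0.4355]].

Step 3 — form the quadratic (x - mu)^T · Sigma^{-1} · (x - mu):
  Sigma^{-1} · (x - mu) = (-0.3548, 0.0323, 1.2258).
  (x - mu)^T · [Sigma^{-1} · (x - mu)] = (0)·(-0.3548) + (1)·(0.0323) + (3)·(1.2258) = 3.7097.

Step 4 — take square root: d = √(3.7097) ≈ 1.9261.

d(x, mu) = √(3.7097) ≈ 1.9261


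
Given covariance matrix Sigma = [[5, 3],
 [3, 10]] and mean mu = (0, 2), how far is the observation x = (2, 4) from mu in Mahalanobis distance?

Step 1 — centre the observation: (x - mu) = (2, 2).

Step 2 — invert Sigma. det(Sigma) = 5·10 - (3)² = 41.
  Sigma^{-1} = (1/det) · [[d, -b], [-b, a]] = [[0.2439, -0.0732],
 [-0.0732, 0.122]].

Step 3 — form the quadratic (x - mu)^T · Sigma^{-1} · (x - mu):
  Sigma^{-1} · (x - mu) = (0.3415, 0.0976).
  (x - mu)^T · [Sigma^{-1} · (x - mu)] = (2)·(0.3415) + (2)·(0.0976) = 0.878.

Step 4 — take square root: d = √(0.878) ≈ 0.937.

d(x, mu) = √(0.878) ≈ 0.937


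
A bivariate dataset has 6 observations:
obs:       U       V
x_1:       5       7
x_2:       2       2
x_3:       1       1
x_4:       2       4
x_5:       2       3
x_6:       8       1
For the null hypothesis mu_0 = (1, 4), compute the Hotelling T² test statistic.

Step 1 — sample mean vector:
  mean(U) = (5 + 2 + 1 + 2 + 2 + 8) / 6 = 20/6 = 3.3333
  mean(V) = (7 + 2 + 1 + 4 + 3 + 1) / 6 = 18/6 = 3
  x̄ = (3.3333, 3),  deviation x̄ - mu_0 = (3.3333, 3) - (1, 4) = (2.3333, -1).

Step 2 — sample covariance matrix, S[i,j] = (1/(n-1)) · Σ_k (x_{k,i} - mean_i) · (x_{k,j} - mean_j), divisor n-1 = 5:
  S[U,U] = ((1.6667)·(1.6667) + (-1.3333)·(-1.3333) + (-2.3333)·(-2.3333) + (-1.3333)·(-1.3333) + (-1.3333)·(-1.3333) + (4.6667)·(4.6667)) / 5 = 35.3333/5 = 7.0667
  S[U,V] = ((1.6667)·(4) + (-1.3333)·(-1) + (-2.3333)·(-2) + (-1.3333)·(1) + (-1.3333)·(0) + (4.6667)·(-2)) / 5 = 2/5 = 0.4
  S[V,V] = ((4)·(4) + (-1)·(-1) + (-2)·(-2) + (1)·(1) + (0)·(0) + (-2)·(-2)) / 5 = 26/5 = 5.2
  S = [[7.0667, 0.4],
 [0.4, 5.2]].

Step 3 — invert S. det(S) = 7.0667·5.2 - (0.4)² = 36.5867.
  S^{-1} = (1/det) · [[d, -b], [-b, a]] = [[0.1421, -0.0109],
 [-0.0109, 0.1931]].

Step 4 — quadratic form (x̄ - mu_0)^T · S^{-1} · (x̄ - mu_0):
  S^{-1} · (x̄ - mu_0) = (0.3426, -0.2187),
  (x̄ - mu_0)^T · [...] = (2.3333)·(0.3426) + (-1)·(-0.2187) = 1.018.

Step 5 — scale by n: T² = 6 · 1.018 = 6.1079.

T² ≈ 6.1079


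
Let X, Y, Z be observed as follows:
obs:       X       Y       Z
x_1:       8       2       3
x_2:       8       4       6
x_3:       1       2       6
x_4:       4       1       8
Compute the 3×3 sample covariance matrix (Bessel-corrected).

Step 1 — column means:
  mean(X) = (8 + 8 + 1 + 4) / 4 = 21/4 = 5.25
  mean(Y) = (2 + 4 + 2 + 1) / 4 = 9/4 = 2.25
  mean(Z) = (3 + 6 + 6 + 8) / 4 = 23/4 = 5.75

Step 2 — sample covariance S[i,j] = (1/(n-1)) · Σ_k (x_{k,i} - mean_i) · (x_{k,j} - mean_j), with n-1 = 3.
  S[X,X] = ((2.75)·(2.75) + (2.75)·(2.75) + (-4.25)·(-4.25) + (-1.25)·(-1.25)) / 3 = 34.75/3 = 11.5833
  S[X,Y] = ((2.75)·(-0.25) + (2.75)·(1.75) + (-4.25)·(-0.25) + (-1.25)·(-1.25)) / 3 = 6.75/3 = 2.25
  S[X,Z] = ((2.75)·(-2.75) + (2.75)·(0.25) + (-4.25)·(0.25) + (-1.25)·(2.25)) / 3 = -10.75/3 = -3.5833
  S[Y,Y] = ((-0.25)·(-0.25) + (1.75)·(1.75) + (-0.25)·(-0.25) + (-1.25)·(-1.25)) / 3 = 4.75/3 = 1.5833
  S[Y,Z] = ((-0.25)·(-2.75) + (1.75)·(0.25) + (-0.25)·(0.25) + (-1.25)·(2.25)) / 3 = -1.75/3 = -0.5833
  S[Z,Z] = ((-2.75)·(-2.75) + (0.25)·(0.25) + (0.25)·(0.25) + (2.25)·(2.25)) / 3 = 12.75/3 = 4.25

S is symmetric (S[j,i] = S[i,j]). Assembling:

S = [[11.5833, 2.25, -3.5833],
 [2.25, 1.5833, -0.5833],
 [-3.5833, -0.5833, 4.25]]


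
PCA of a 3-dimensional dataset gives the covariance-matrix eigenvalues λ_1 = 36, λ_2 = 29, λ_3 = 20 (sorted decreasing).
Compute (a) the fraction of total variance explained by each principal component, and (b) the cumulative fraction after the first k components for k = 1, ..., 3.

Step 1 — total variance = trace(Sigma) = Σ λ_i = 36 + 29 + 20 = 85.

Step 2 — fraction explained by component i = λ_i / Σ λ:
  PC1: 36/85 = 0.4235
  PC2: 29/85 = 0.3412
  PC3: 20/85 = 0.2353

Step 3 — cumulative fraction after k components = (λ_1 + ... + λ_k) / Σ λ:
  k = 1: 36/85 = 0.4235
  k = 2: (36 + 29)/85 = 65/85 = 0.7647
  k = 3: (36 + 29 + 20)/85 = 85/85 = 1

Summary (fraction, with percent):

explained: PC1 0.4235 (42.35%), PC2 0.3412 (34.12%), PC3 0.2353 (23.53%);  cumulative: 0.4235, 0.7647, 1


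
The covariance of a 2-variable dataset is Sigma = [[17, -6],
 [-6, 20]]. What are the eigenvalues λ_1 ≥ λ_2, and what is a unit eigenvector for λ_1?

Step 1 — characteristic polynomial of 2×2 Sigma:
  det(Sigma - λI) = λ² - trace · λ + det = 0.
  trace = 17 + 20 = 37, det = 17·20 - (-6)² = 304.
Step 2 — discriminant:
  Δ = trace² - 4·det = 1369 - 1216 = 153.
Step 3 — eigenvalues:
  λ = (trace ± √Δ)/2 = (37 ± 12.3693)/2,
  λ_1 = 24.6847,  λ_2 = 12.3153.

Step 4 — unit eigenvector for λ_1: solve (Sigma - λ_1 I)v = 0. First row:
  (17 - 24.6847)·v_x + (-6)·v_y = 0, i.e. (-7.6847)·v_x + (-6)·v_y = 0,
  so v ∝ (b, λ_1 - a) = (-6, 7.6847); multiply by -1 so the first entry is positive: u = (6, -7.6847).
  ||u|| = √((6)² + (-7.6847)²) = √(95.054) ≈ 9.7496,
  v_1 = u/||u|| ≈ (0.6154, -0.7882) (||v_1|| = 1).

λ_1 = 24.6847,  λ_2 = 12.3153;  v_1 ≈ (0.6154, -0.7882)


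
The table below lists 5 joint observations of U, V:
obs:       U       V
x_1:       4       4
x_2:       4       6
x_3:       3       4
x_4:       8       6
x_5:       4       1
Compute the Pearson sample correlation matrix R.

Step 1 — column means:
  mean(U) = (4 + 4 + 3 + 8 + 4) / 5 = 23/5 = 4.6
  mean(V) = (4 + 6 + 4 + 6 + 1) / 5 = 21/5 = 4.2

Step 2 — sample variances and covariances s[i,j] = (1/(n-1)) · Σ_k (x_{k,i} - mean_i) · (x_{k,j} - mean_j), with n-1 = 4:
  s[U,U] = ((-0.6)·(-0.6) + (-0.6)·(-0.6) + (-1.6)·(-1.6) + (3.4)·(3.4) + (-0.6)·(-0.6)) / 4 = 15.2/4 = 3.8
  s[U,V] = ((-0.6)·(-0.2) + (-0.6)·(1.8) + (-1.6)·(-0.2) + (3.4)·(1.8) + (-0.6)·(-3.2)) / 4 = 7.4/4 = 1.85
  s[V,V] = ((-0.2)·(-0.2) + (1.8)·(1.8) + (-0.2)·(-0.2) + (1.8)·(1.8) + (-3.2)·(-3.2)) / 4 = 16.8/4 = 4.2
  Sample standard deviations s_i = √(s[i,i]):
  s(U) = √(3.8) = 1.9494
  s(V) = √(4.2) = 2.0494

Step 3 — r_{ij} = s_{ij} / (s_i · s_j):
  r[U,U] = 1 (diagonal).
  r[U,V] = 1.85 / (1.9494 · 2.0494) = 1.85 / 3.995 = 0.4631
  r[V,V] = 1 (diagonal).

R is symmetric with unit diagonal. Assembling:

R = [[1, 0.4631],
 [0.4631, 1]]


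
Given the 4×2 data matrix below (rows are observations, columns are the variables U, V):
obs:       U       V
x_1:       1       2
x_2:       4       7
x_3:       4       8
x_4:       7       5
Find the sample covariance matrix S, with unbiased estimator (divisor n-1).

Step 1 — column means:
  mean(U) = (1 + 4 + 4 + 7) / 4 = 16/4 = 4
  mean(V) = (2 + 7 + 8 + 5) / 4 = 22/4 = 5.5

Step 2 — sample covariance S[i,j] = (1/(n-1)) · Σ_k (x_{k,i} - mean_i) · (x_{k,j} - mean_j), with n-1 = 3.
  S[U,U] = ((-3)·(-3) + (0)·(0) + (0)·(0) + (3)·(3)) / 3 = 18/3 = 6
  S[U,V] = ((-3)·(-3.5) + (0)·(1.5) + (0)·(2.5) + (3)·(-0.5)) / 3 = 9/3 = 3
  S[V,V] = ((-3.5)·(-3.5) + (1.5)·(1.5) + (2.5)·(2.5) + (-0.5)·(-0.5)) / 3 = 21/3 = 7

S is symmetric (S[j,i] = S[i,j]). Assembling:

S = [[6, 3],
 [3, 7]]


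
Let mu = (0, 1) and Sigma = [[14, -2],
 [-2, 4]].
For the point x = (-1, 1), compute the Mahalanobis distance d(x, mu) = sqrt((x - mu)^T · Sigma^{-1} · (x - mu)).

Step 1 — centre the observation: (x - mu) = (-1, 0).

Step 2 — invert Sigma. det(Sigma) = 14·4 - (-2)² = 52.
  Sigma^{-1} = (1/det) · [[d, -b], [-b, a]] = [[0.0769, 0.0385],
 [0.0385, 0.2692]].

Step 3 — form the quadratic (x - mu)^T · Sigma^{-1} · (x - mu):
  Sigma^{-1} · (x - mu) = (-0.0769, -0.0385).
  (x - mu)^T · [Sigma^{-1} · (x - mu)] = (-1)·(-0.0769) + (0)·(-0.0385) = 0.0769.

Step 4 — take square root: d = √(0.0769) ≈ 0.2774.

d(x, mu) = √(0.0769) ≈ 0.2774


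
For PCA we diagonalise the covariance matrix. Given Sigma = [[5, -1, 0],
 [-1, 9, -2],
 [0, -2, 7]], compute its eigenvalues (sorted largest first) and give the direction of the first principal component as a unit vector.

Step 1 — characteristic polynomial p(λ) = det(λI - Sigma) = λ³ - tr·λ² + c_1·λ - det, where tr = trace, c_1 = sum of the principal 2×2 minors, det = det(Sigma):
  tr = 5 + 9 + 7 = 21,
  c_1 = (5·9 - (-1)²) + (5·7 - (0)²) + (9·7 - (-2)²) = 44 + 35 + 59 = 138,
  det = 5·(9·7 - (-2)²) - (-1)·((-1)·7 - (-2)·(0)) + (0)·((-1)·(-2) - 9·(0)) = 5·(59) - (-1)·(-7) + (0)·(2) = 288.
  So p(λ) = λ³ - 21λ² + 138λ - 288.
Step 2 — look for an integer root (rational root theorem: any rational root is an integer divisor of 288). Testing λ = 6:
  p(6) = 216 - 756 + 828 - 288 = 0  ✓
  Dividing out (λ - 6): p(λ) = (λ - 6)(λ² - 15λ + 48).
Step 3 — remaining eigenvalues from the quadratic λ² - 15λ + 48 = 0:
  Δ = 15² - 4·48 = 225 - 192 = 33,  λ = (15 ± √33)/2 = (15 ± 5.7446)/2 ≈ 10.3723 or 4.6277.
  Sorted: λ_1 = 10.3723,  λ_2 = 6,  λ_3 = 4.6277  (check: sum = 21 = tr ✓).

Step 4 — unit eigenvector for λ_1 ≈ 10.3723: v spans the null space of (Sigma - λ_1 I), whose rows are
  r_1 = (-5.3723, -1, 0),  r_2 = (-1, -1.3723, -2),  r_3 = (0, -2, -3.3723).
  v is orthogonal to every row, so take v ∝ r_1 × r_2 = ((-1)·(-2) - (0)·(-1.3723), (0)·(-1) - (-5.3723)·(-2), (-5.3723)·(-1.3723) - (-1)·(-1)) ≈ (2, -10.7446, 6.3723).
  Let u = (2, -10.7446, 6.3723).
  ||u|| = √((2)² + (-10.7446)² + (6.3723)²) = √(160.0516) ≈ 12.6511,  v_1 = u/||u|| ≈ (0.1581, -0.8493, 0.5037) (||v_1|| = 1).

λ_1 = 10.3723,  λ_2 = 6,  λ_3 = 4.6277;  v_1 ≈ (0.1581, -0.8493, 0.5037)


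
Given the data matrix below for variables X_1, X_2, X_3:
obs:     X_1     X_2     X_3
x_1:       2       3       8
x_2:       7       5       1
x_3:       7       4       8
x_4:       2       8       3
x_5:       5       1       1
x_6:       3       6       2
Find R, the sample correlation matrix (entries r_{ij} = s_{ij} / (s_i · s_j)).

Step 1 — column means:
  mean(X_1) = (2 + 7 + 7 + 2 + 5 + 3) / 6 = 26/6 = 4.3333
  mean(X_2) = (3 + 5 + 4 + 8 + 1 + 6) / 6 = 27/6 = 4.5
  mean(X_3) = (8 + 1 + 8 + 3 + 1 + 2) / 6 = 23/6 = 3.8333

Step 2 — sample variances and covariances s[i,j] = (1/(n-1)) · Σ_k (x_{k,i} - mean_i) · (x_{k,j} - mean_j), with n-1 = 5:
  s[X_1,X_1] = ((-2.3333)·(-2.3333) + (2.6667)·(2.6667) + (2.6667)·(2.6667) + (-2.3333)·(-2.3333) + (0.6667)·(0.6667) + (-1.3333)·(-1.3333)) / 5 = 27.3333/5 = 5.4667
  s[X_1,X_2] = ((-2.3333)·(-1.5) + (2.6667)·(0.5) + (2.6667)·(-0.5) + (-2.3333)·(3.5) + (0.6667)·(-3.5) + (-1.3333)·(1.5)) / 5 = -9/5 = -1.8
  s[X_1,X_3] = ((-2.3333)·(4.1667) + (2.6667)·(-2.8333) + (2.6667)·(4.1667) + (-2.3333)·(-0.8333) + (0.6667)·(-2.8333) + (-1.3333)·(-1.8333)) / 5 = -3.6667/5 = -0.7333
  s[X_2,X_2] = ((-1.5)·(-1.5) + (0.5)·(0.5) + (-0.5)·(-0.5) + (3.5)·(3.5) + (-3.5)·(-3.5) + (1.5)·(1.5)) / 5 = 29.5/5 = 5.9
  s[X_2,X_3] = ((-1.5)·(4.1667) + (0.5)·(-2.8333) + (-0.5)·(4.1667) + (3.5)·(-0.8333) + (-3.5)·(-2.8333) + (1.5)·(-1.8333)) / 5 = -5.5/5 = -1.1
  s[X_3,X_3] = ((4.1667)·(4.1667) + (-2.8333)·(-2.8333) + (4.1667)·(4.1667) + (-0.8333)·(-0.8333) + (-2.8333)·(-2.8333) + (-1.8333)·(-1.8333)) / 5 = 54.8333/5 = 10.9667
  Sample standard deviations s_i = √(s[i,i]):
  s(X_1) = √(5.4667) = 2.3381
  s(X_2) = √(5.9) = 2.429
  s(X_3) = √(10.9667) = 3.3116

Step 3 — r_{ij} = s_{ij} / (s_i · s_j):
  r[X_1,X_1] = 1 (diagonal).
  r[X_1,X_2] = -1.8 / (2.3381 · 2.429) = -1.8 / 5.6792 = -0.3169
  r[X_1,X_3] = -0.7333 / (2.3381 · 3.3116) = -0.7333 / 7.7428 = -0.0947
  r[X_2,X_2] = 1 (diagonal).
  r[X_2,X_3] = -1.1 / (2.429 · 3.3116) = -1.1 / 8.0438 = -0.1368
  r[X_3,X_3] = 1 (diagonal).

R is symmetric with unit diagonal. Assembling:

R = [[1, -0.3169, -0.0947],
 [-0.3169, 1, -0.1368],
 [-0.0947, -0.1368, 1]]


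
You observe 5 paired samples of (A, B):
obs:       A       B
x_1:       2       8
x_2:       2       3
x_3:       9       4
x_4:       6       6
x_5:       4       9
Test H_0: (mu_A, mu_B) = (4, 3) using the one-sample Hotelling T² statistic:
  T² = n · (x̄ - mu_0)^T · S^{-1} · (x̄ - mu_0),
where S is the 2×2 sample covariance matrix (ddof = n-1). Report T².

Step 1 — sample mean vector:
  mean(A) = (2 + 2 + 9 + 6 + 4) / 5 = 23/5 = 4.6
  mean(B) = (8 + 3 + 4 + 6 + 9) / 5 = 30/5 = 6
  x̄ = (4.6, 6),  deviation x̄ - mu_0 = (4.6, 6) - (4, 3) = (0.6, 3).

Step 2 — sample covariance matrix, S[i,j] = (1/(n-1)) · Σ_k (x_{k,i} - mean_i) · (x_{k,j} - mean_j), divisor n-1 = 4:
  S[A,A] = ((-2.6)·(-2.6) + (-2.6)·(-2.6) + (4.4)·(4.4) + (1.4)·(1.4) + (-0.6)·(-0.6)) / 4 = 35.2/4 = 8.8
  S[A,B] = ((-2.6)·(2) + (-2.6)·(-3) + (4.4)·(-2) + (1.4)·(0) + (-0.6)·(3)) / 4 = -8/4 = -2
  S[B,B] = ((2)·(2) + (-3)·(-3) + (-2)·(-2) + (0)·(0) + (3)·(3)) / 4 = 26/4 = 6.5
  S = [[8.8, -2],
 [-2, 6.5]].

Step 3 — invert S. det(S) = 8.8·6.5 - (-2)² = 53.2.
  S^{-1} = (1/det) · [[d, -b], [-b, a]] = [[0.1222, 0.0376],
 [0.0376, 0.1654]].

Step 4 — quadratic form (x̄ - mu_0)^T · S^{-1} · (x̄ - mu_0):
  S^{-1} · (x̄ - mu_0) = (0.1861, 0.5188),
  (x̄ - mu_0)^T · [...] = (0.6)·(0.1861) + (3)·(0.5188) = 1.668.

Step 5 — scale by n: T² = 5 · 1.668 = 8.3402.

T² ≈ 8.3402


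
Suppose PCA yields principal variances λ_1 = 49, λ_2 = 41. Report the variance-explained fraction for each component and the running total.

Step 1 — total variance = trace(Sigma) = Σ λ_i = 49 + 41 = 90.

Step 2 — fraction explained by component i = λ_i / Σ λ:
  PC1: 49/90 = 0.5444
  PC2: 41/90 = 0.4556

Step 3 — cumulative fraction after k components = (λ_1 + ... + λ_k) / Σ λ:
  k = 1: 49/90 = 0.5444
  k = 2: (49 + 41)/90 = 90/90 = 1

Summary (fraction, with percent):

explained: PC1 0.5444 (54.44%), PC2 0.4556 (45.56%);  cumulative: 0.5444, 1


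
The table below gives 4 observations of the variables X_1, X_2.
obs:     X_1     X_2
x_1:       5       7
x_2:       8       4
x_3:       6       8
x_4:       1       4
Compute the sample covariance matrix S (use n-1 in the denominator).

Step 1 — column means:
  mean(X_1) = (5 + 8 + 6 + 1) / 4 = 20/4 = 5
  mean(X_2) = (7 + 4 + 8 + 4) / 4 = 23/4 = 5.75

Step 2 — sample covariance S[i,j] = (1/(n-1)) · Σ_k (x_{k,i} - mean_i) · (x_{k,j} - mean_j), with n-1 = 3.
  S[X_1,X_1] = ((0)·(0) + (3)·(3) + (1)·(1) + (-4)·(-4)) / 3 = 26/3 = 8.6667
  S[X_1,X_2] = ((0)·(1.25) + (3)·(-1.75) + (1)·(2.25) + (-4)·(-1.75)) / 3 = 4/3 = 1.3333
  S[X_2,X_2] = ((1.25)·(1.25) + (-1.75)·(-1.75) + (2.25)·(2.25) + (-1.75)·(-1.75)) / 3 = 12.75/3 = 4.25

S is symmetric (S[j,i] = S[i,j]). Assembling:

S = [[8.6667, 1.3333],
 [1.3333, 4.25]]


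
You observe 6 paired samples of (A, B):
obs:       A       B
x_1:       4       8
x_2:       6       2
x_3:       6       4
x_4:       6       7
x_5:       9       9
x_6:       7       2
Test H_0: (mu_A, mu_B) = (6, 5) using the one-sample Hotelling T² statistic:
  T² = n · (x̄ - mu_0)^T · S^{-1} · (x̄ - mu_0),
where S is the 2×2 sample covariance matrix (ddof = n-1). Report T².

Step 1 — sample mean vector:
  mean(A) = (4 + 6 + 6 + 6 + 9 + 7) / 6 = 38/6 = 6.3333
  mean(B) = (8 + 2 + 4 + 7 + 9 + 2) / 6 = 32/6 = 5.3333
  x̄ = (6.3333, 5.3333),  deviation x̄ - mu_0 = (6.3333, 5.3333) - (6, 5) = (0.3333, 0.3333).

Step 2 — sample covariance matrix, S[i,j] = (1/(n-1)) · Σ_k (x_{k,i} - mean_i) · (x_{k,j} - mean_j), divisor n-1 = 5:
  S[A,A] = ((-2.3333)·(-2.3333) + (-0.3333)·(-0.3333) + (-0.3333)·(-0.3333) + (-0.3333)·(-0.3333) + (2.6667)·(2.6667) + (0.6667)·(0.6667)) / 5 = 13.3333/5 = 2.6667
  S[A,B] = ((-2.3333)·(2.6667) + (-0.3333)·(-3.3333) + (-0.3333)·(-1.3333) + (-0.3333)·(1.6667) + (2.6667)·(3.6667) + (0.6667)·(-3.3333)) / 5 = 2.3333/5 = 0.4667
  S[B,B] = ((2.6667)·(2.6667) + (-3.3333)·(-3.3333) + (-1.3333)·(-1.3333) + (1.6667)·(1.6667) + (3.6667)·(3.6667) + (-3.3333)·(-3.3333)) / 5 = 47.3333/5 = 9.4667
  S = [[2.6667, 0.4667],
 [0.4667, 9.4667]].

Step 3 — invert S. det(S) = 2.6667·9.4667 - (0.4667)² = 25.0267.
  S^{-1} = (1/det) · [[d, -b], [-b, a]] = [[0.3783, -0.0186],
 [-0.0186, 0.1066]].

Step 4 — quadratic form (x̄ - mu_0)^T · S^{-1} · (x̄ - mu_0):
  S^{-1} · (x̄ - mu_0) = (0.1199, 0.0293),
  (x̄ - mu_0)^T · [...] = (0.3333)·(0.1199) + (0.3333)·(0.0293) = 0.0497.

Step 5 — scale by n: T² = 6 · 0.0497 = 0.2983.

T² ≈ 0.2983


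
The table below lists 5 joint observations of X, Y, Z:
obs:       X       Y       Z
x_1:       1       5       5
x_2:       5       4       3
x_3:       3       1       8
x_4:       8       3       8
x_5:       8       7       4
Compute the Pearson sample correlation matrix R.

Step 1 — column means:
  mean(X) = (1 + 5 + 3 + 8 + 8) / 5 = 25/5 = 5
  mean(Y) = (5 + 4 + 1 + 3 + 7) / 5 = 20/5 = 4
  mean(Z) = (5 + 3 + 8 + 8 + 4) / 5 = 28/5 = 5.6

Step 2 — sample variances and covariances s[i,j] = (1/(n-1)) · Σ_k (x_{k,i} - mean_i) · (x_{k,j} - mean_j), with n-1 = 4:
  s[X,X] = ((-4)·(-4) + (0)·(0) + (-2)·(-2) + (3)·(3) + (3)·(3)) / 4 = 38/4 = 9.5
  s[X,Y] = ((-4)·(1) + (0)·(0) + (-2)·(-3) + (3)·(-1) + (3)·(3)) / 4 = 8/4 = 2
  s[X,Z] = ((-4)·(-0.6) + (0)·(-2.6) + (-2)·(2.4) + (3)·(2.4) + (3)·(-1.6)) / 4 = 0/4 = 0
  s[Y,Y] = ((1)·(1) + (0)·(0) + (-3)·(-3) + (-1)·(-1) + (3)·(3)) / 4 = 20/4 = 5
  s[Y,Z] = ((1)·(-0.6) + (0)·(-2.6) + (-3)·(2.4) + (-1)·(2.4) + (3)·(-1.6)) / 4 = -15/4 = -3.75
  s[Z,Z] = ((-0.6)·(-0.6) + (-2.6)·(-2.6) + (2.4)·(2.4) + (2.4)·(2.4) + (-1.6)·(-1.6)) / 4 = 21.2/4 = 5.3
  Sample standard deviations s_i = √(s[i,i]):
  s(X) = √(9.5) = 3.0822
  s(Y) = √(5) = 2.2361
  s(Z) = √(5.3) = 2.3022

Step 3 — r_{ij} = s_{ij} / (s_i · s_j):
  r[X,X] = 1 (diagonal).
  r[X,Y] = 2 / (3.0822 · 2.2361) = 2 / 6.892 = 0.2902
  r[X,Z] = 0 / (3.0822 · 2.3022) = 0 / 7.0958 = 0
  r[Y,Y] = 1 (diagonal).
  r[Y,Z] = -3.75 / (2.2361 · 2.3022) = -3.75 / 5.1478 = -0.7285
  r[Z,Z] = 1 (diagonal).

R is symmetric with unit diagonal. Assembling:

R = [[1, 0.2902, 0],
 [0.2902, 1, -0.7285],
 [0, -0.7285, 1]]


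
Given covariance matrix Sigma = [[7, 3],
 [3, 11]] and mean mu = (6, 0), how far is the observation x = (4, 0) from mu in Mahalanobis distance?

Step 1 — centre the observation: (x - mu) = (-2, 0).

Step 2 — invert Sigma. det(Sigma) = 7·11 - (3)² = 68.
  Sigma^{-1} = (1/det) · [[d, -b], [-b, a]] = [[0.1618, -0.0441],
 [-0.0441, 0.1029]].

Step 3 — form the quadratic (x - mu)^T · Sigma^{-1} · (x - mu):
  Sigma^{-1} · (x - mu) = (-0.3235, 0.0882).
  (x - mu)^T · [Sigma^{-1} · (x - mu)] = (-2)·(-0.3235) + (0)·(0.0882) = 0.6471.

Step 4 — take square root: d = √(0.6471) ≈ 0.8044.

d(x, mu) = √(0.6471) ≈ 0.8044


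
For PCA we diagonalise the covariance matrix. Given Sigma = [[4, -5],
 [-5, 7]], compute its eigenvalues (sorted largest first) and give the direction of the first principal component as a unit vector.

Step 1 — characteristic polynomial of 2×2 Sigma:
  det(Sigma - λI) = λ² - trace · λ + det = 0.
  trace = 4 + 7 = 11, det = 4·7 - (-5)² = 3.
Step 2 — discriminant:
  Δ = trace² - 4·det = 121 - 12 = 109.
Step 3 — eigenvalues:
  λ = (trace ± √Δ)/2 = (11 ± 10.4403)/2,
  λ_1 = 10.7202,  λ_2 = 0.2798.

Step 4 — unit eigenvector for λ_1: solve (Sigma - λ_1 I)v = 0. First row:
  (4 - 10.7202)·v_x + (-5)·v_y = 0, i.e. (-6.7202)·v_x + (-5)·v_y = 0,
  so v ∝ (b, λ_1 - a) = (-5, 6.7202); multiply by -1 so the first entry is positive: u = (5, -6.7202).
  ||u|| = √((5)² + (-6.7202)²) = √(70.1605) ≈ 8.3762,
  v_1 = u/||u|| ≈ (0.5969, -0.8023) (||v_1|| = 1).

λ_1 = 10.7202,  λ_2 = 0.2798;  v_1 ≈ (0.5969, -0.8023)


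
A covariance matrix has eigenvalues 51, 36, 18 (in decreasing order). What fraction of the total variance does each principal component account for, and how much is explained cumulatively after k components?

Step 1 — total variance = trace(Sigma) = Σ λ_i = 51 + 36 + 18 = 105.

Step 2 — fraction explained by component i = λ_i / Σ λ:
  PC1: 51/105 = 0.4857
  PC2: 36/105 = 0.3429
  PC3: 18/105 = 0.1714

Step 3 — cumulative fraction after k components = (λ_1 + ... + λ_k) / Σ λ:
  k = 1: 51/105 = 0.4857
  k = 2: (51 + 36)/105 = 87/105 = 0.8286
  k = 3: (51 + 36 + 18)/105 = 105/105 = 1

Summary (fraction, with percent):

explained: PC1 0.4857 (48.57%), PC2 0.3429 (34.29%), PC3 0.1714 (17.14%);  cumulative: 0.4857, 0.8286, 1


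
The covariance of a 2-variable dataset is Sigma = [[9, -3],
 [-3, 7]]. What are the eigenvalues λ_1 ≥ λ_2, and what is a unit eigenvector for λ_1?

Step 1 — characteristic polynomial of 2×2 Sigma:
  det(Sigma - λI) = λ² - trace · λ + det = 0.
  trace = 9 + 7 = 16, det = 9·7 - (-3)² = 54.
Step 2 — discriminant:
  Δ = trace² - 4·det = 256 - 216 = 40.
Step 3 — eigenvalues:
  λ = (trace ± √Δ)/2 = (16 ± 6.3246)/2,
  λ_1 = 11.1623,  λ_2 = 4.8377.

Step 4 — unit eigenvector for λ_1: solve (Sigma - λ_1 I)v = 0. First row:
  (9 - 11.1623)·v_x + (-3)·v_y = 0, i.e. (-2.1623)·v_x + (-3)·v_y = 0,
  so v ∝ (b, λ_1 - a) = (-3, 2.1623); multiply by -1 so the first entry is positive: u = (3, -2.1623).
  ||u|| = √((3)² + (-2.1623)²) = √(13.6754) ≈ 3.698,
  v_1 = u/||u|| ≈ (0.8112, -0.5847) (||v_1|| = 1).

λ_1 = 11.1623,  λ_2 = 4.8377;  v_1 ≈ (0.8112, -0.5847)


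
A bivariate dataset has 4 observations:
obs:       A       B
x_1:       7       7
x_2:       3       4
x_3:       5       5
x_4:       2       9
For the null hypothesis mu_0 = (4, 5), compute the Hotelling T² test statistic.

Step 1 — sample mean vector:
  mean(A) = (7 + 3 + 5 + 2) / 4 = 17/4 = 4.25
  mean(B) = (7 + 4 + 5 + 9) / 4 = 25/4 = 6.25
  x̄ = (4.25, 6.25),  deviation x̄ - mu_0 = (4.25, 6.25) - (4, 5) = (0.25, 1.25).

Step 2 — sample covariance matrix, S[i,j] = (1/(n-1)) · Σ_k (x_{k,i} - mean_i) · (x_{k,j} - mean_j), divisor n-1 = 3:
  S[A,A] = ((2.75)·(2.75) + (-1.25)·(-1.25) + (0.75)·(0.75) + (-2.25)·(-2.25)) / 3 = 14.75/3 = 4.9167
  S[A,B] = ((2.75)·(0.75) + (-1.25)·(-2.25) + (0.75)·(-1.25) + (-2.25)·(2.75)) / 3 = -2.25/3 = -0.75
  S[B,B] = ((0.75)·(0.75) + (-2.25)·(-2.25) + (-1.25)·(-1.25) + (2.75)·(2.75)) / 3 = 14.75/3 = 4.9167
  S = [[4.9167, -0.75],
 [-0.75, 4.9167]].

Step 3 — invert S. det(S) = 4.9167·4.9167 - (-0.75)² = 23.6111.
  S^{-1} = (1/det) · [[d, -b], [-b, a]] = [[0.2082, 0.0318],
 [0.0318, 0.2082]].

Step 4 — quadratic form (x̄ - mu_0)^T · S^{-1} · (x̄ - mu_0):
  S^{-1} · (x̄ - mu_0) = (0.0918, 0.2682),
  (x̄ - mu_0)^T · [...] = (0.25)·(0.0918) + (1.25)·(0.2682) = 0.3582.

Step 5 — scale by n: T² = 4 · 0.3582 = 1.4329.

T² ≈ 1.4329


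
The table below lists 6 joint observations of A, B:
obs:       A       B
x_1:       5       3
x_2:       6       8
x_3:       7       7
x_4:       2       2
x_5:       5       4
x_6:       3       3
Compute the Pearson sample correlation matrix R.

Step 1 — column means:
  mean(A) = (5 + 6 + 7 + 2 + 5 + 3) / 6 = 28/6 = 4.6667
  mean(B) = (3 + 8 + 7 + 2 + 4 + 3) / 6 = 27/6 = 4.5

Step 2 — sample variances and covariances s[i,j] = (1/(n-1)) · Σ_k (x_{k,i} - mean_i) · (x_{k,j} - mean_j), with n-1 = 5:
  s[A,A] = ((0.3333)·(0.3333) + (1.3333)·(1.3333) + (2.3333)·(2.3333) + (-2.6667)·(-2.6667) + (0.3333)·(0.3333) + (-1.6667)·(-1.6667)) / 5 = 17.3333/5 = 3.4667
  s[A,B] = ((0.3333)·(-1.5) + (1.3333)·(3.5) + (2.3333)·(2.5) + (-2.6667)·(-2.5) + (0.3333)·(-0.5) + (-1.6667)·(-1.5)) / 5 = 19/5 = 3.8
  s[B,B] = ((-1.5)·(-1.5) + (3.5)·(3.5) + (2.5)·(2.5) + (-2.5)·(-2.5) + (-0.5)·(-0.5) + (-1.5)·(-1.5)) / 5 = 29.5/5 = 5.9
  Sample standard deviations s_i = √(s[i,i]):
  s(A) = √(3.4667) = 1.8619
  s(B) = √(5.9) = 2.429

Step 3 — r_{ij} = s_{ij} / (s_i · s_j):
  r[A,A] = 1 (diagonal).
  r[A,B] = 3.8 / (1.8619 · 2.429) = 3.8 / 4.5225 = 0.8402
  r[B,B] = 1 (diagonal).

R is symmetric with unit diagonal. Assembling:

R = [[1, 0.8402],
 [0.8402, 1]]


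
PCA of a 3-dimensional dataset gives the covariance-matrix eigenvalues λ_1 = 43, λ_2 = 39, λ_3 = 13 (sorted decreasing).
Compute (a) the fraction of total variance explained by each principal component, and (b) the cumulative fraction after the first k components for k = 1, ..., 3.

Step 1 — total variance = trace(Sigma) = Σ λ_i = 43 + 39 + 13 = 95.

Step 2 — fraction explained by component i = λ_i / Σ λ:
  PC1: 43/95 = 0.4526
  PC2: 39/95 = 0.4105
  PC3: 13/95 = 0.1368

Step 3 — cumulative fraction after k components = (λ_1 + ... + λ_k) / Σ λ:
  k = 1: 43/95 = 0.4526
  k = 2: (43 + 39)/95 = 82/95 = 0.8632
  k = 3: (43 + 39 + 13)/95 = 95/95 = 1

Summary (fraction, with percent):

explained: PC1 0.4526 (45.26%), PC2 0.4105 (41.05%), PC3 0.1368 (13.68%);  cumulative: 0.4526, 0.8632, 1


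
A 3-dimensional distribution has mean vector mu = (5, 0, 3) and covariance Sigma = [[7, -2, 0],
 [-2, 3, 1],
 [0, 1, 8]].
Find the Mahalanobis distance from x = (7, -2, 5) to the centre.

Step 1 — centre the observation: (x - mu) = (2, -2, 2).

Step 2 — invert Sigma (cofactor / det for 3×3, or solve directly):
  Sigma^{-1} = [[0.1783, 0.124, -0.0155],
 [0.124, 0.4341, -0.0543],
 [-0.0155, -0.0543, 0.1318]].

Step 3 — form the quadratic (x - mu)^T · Sigma^{-1} · (x - mu):
  Sigma^{-1} · (x - mu) = (0.0775, -0.7287, 0.3411).
  (x - mu)^T · [Sigma^{-1} · (x - mu)] = (2)·(0.0775) + (-2)·(-0.7287) + (2)·(0.3411) = 2.2946.

Step 4 — take square root: d = √(2.2946) ≈ 1.5148.

d(x, mu) = √(2.2946) ≈ 1.5148


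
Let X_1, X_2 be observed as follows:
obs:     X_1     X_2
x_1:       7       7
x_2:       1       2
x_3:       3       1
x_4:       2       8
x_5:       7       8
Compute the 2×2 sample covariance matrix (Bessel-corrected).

Step 1 — column means:
  mean(X_1) = (7 + 1 + 3 + 2 + 7) / 5 = 20/5 = 4
  mean(X_2) = (7 + 2 + 1 + 8 + 8) / 5 = 26/5 = 5.2

Step 2 — sample covariance S[i,j] = (1/(n-1)) · Σ_k (x_{k,i} - mean_i) · (x_{k,j} - mean_j), with n-1 = 4.
  S[X_1,X_1] = ((3)·(3) + (-3)·(-3) + (-1)·(-1) + (-2)·(-2) + (3)·(3)) / 4 = 32/4 = 8
  S[X_1,X_2] = ((3)·(1.8) + (-3)·(-3.2) + (-1)·(-4.2) + (-2)·(2.8) + (3)·(2.8)) / 4 = 22/4 = 5.5
  S[X_2,X_2] = ((1.8)·(1.8) + (-3.2)·(-3.2) + (-4.2)·(-4.2) + (2.8)·(2.8) + (2.8)·(2.8)) / 4 = 46.8/4 = 11.7

S is symmetric (S[j,i] = S[i,j]). Assembling:

S = [[8, 5.5],
 [5.5, 11.7]]


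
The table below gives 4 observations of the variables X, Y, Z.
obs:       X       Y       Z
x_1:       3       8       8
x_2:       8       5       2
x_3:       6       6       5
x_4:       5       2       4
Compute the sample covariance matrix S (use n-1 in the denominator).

Step 1 — column means:
  mean(X) = (3 + 8 + 6 + 5) / 4 = 22/4 = 5.5
  mean(Y) = (8 + 5 + 6 + 2) / 4 = 21/4 = 5.25
  mean(Z) = (8 + 2 + 5 + 4) / 4 = 19/4 = 4.75

Step 2 — sample covariance S[i,j] = (1/(n-1)) · Σ_k (x_{k,i} - mean_i) · (x_{k,j} - mean_j), with n-1 = 3.
  S[X,X] = ((-2.5)·(-2.5) + (2.5)·(2.5) + (0.5)·(0.5) + (-0.5)·(-0.5)) / 3 = 13/3 = 4.3333
  S[X,Y] = ((-2.5)·(2.75) + (2.5)·(-0.25) + (0.5)·(0.75) + (-0.5)·(-3.25)) / 3 = -5.5/3 = -1.8333
  S[X,Z] = ((-2.5)·(3.25) + (2.5)·(-2.75) + (0.5)·(0.25) + (-0.5)·(-0.75)) / 3 = -14.5/3 = -4.8333
  S[Y,Y] = ((2.75)·(2.75) + (-0.25)·(-0.25) + (0.75)·(0.75) + (-3.25)·(-3.25)) / 3 = 18.75/3 = 6.25
  S[Y,Z] = ((2.75)·(3.25) + (-0.25)·(-2.75) + (0.75)·(0.25) + (-3.25)·(-0.75)) / 3 = 12.25/3 = 4.0833
  S[Z,Z] = ((3.25)·(3.25) + (-2.75)·(-2.75) + (0.25)·(0.25) + (-0.75)·(-0.75)) / 3 = 18.75/3 = 6.25

S is symmetric (S[j,i] = S[i,j]). Assembling:

S = [[4.3333, -1.8333, -4.8333],
 [-1.8333, 6.25, 4.0833],
 [-4.8333, 4.0833, 6.25]]


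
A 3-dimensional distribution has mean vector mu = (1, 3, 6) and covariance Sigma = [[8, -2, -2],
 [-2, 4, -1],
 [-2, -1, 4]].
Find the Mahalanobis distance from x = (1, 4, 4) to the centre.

Step 1 — centre the observation: (x - mu) = (0, 1, -2).

Step 2 — invert Sigma (cofactor / det for 3×3, or solve directly):
  Sigma^{-1} = [[0.1875, 0.125, 0.125],
 [0.125, 0.35, 0.15],
 [0.125, 0.15, 0.35]].

Step 3 — form the quadratic (x - mu)^T · Sigma^{-1} · (x - mu):
  Sigma^{-1} · (x - mu) = (-0.125, 0.05, -0.55).
  (x - mu)^T · [Sigma^{-1} · (x - mu)] = (0)·(-0.125) + (1)·(0.05) + (-2)·(-0.55) = 1.15.

Step 4 — take square root: d = √(1.15) ≈ 1.0724.

d(x, mu) = √(1.15) ≈ 1.0724


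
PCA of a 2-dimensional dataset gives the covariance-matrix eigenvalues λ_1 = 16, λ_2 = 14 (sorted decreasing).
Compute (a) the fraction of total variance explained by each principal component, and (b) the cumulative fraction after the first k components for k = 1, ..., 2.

Step 1 — total variance = trace(Sigma) = Σ λ_i = 16 + 14 = 30.

Step 2 — fraction explained by component i = λ_i / Σ λ:
  PC1: 16/30 = 0.5333
  PC2: 14/30 = 0.4667

Step 3 — cumulative fraction after k components = (λ_1 + ... + λ_k) / Σ λ:
  k = 1: 16/30 = 0.5333
  k = 2: (16 + 14)/30 = 30/30 = 1

Summary (fraction, with percent):

explained: PC1 0.5333 (53.33%), PC2 0.4667 (46.67%);  cumulative: 0.5333, 1


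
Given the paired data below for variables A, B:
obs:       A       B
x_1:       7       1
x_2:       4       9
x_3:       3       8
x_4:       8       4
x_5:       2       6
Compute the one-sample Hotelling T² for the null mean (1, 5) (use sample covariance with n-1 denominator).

Step 1 — sample mean vector:
  mean(A) = (7 + 4 + 3 + 8 + 2) / 5 = 24/5 = 4.8
  mean(B) = (1 + 9 + 8 + 4 + 6) / 5 = 28/5 = 5.6
  x̄ = (4.8, 5.6),  deviation x̄ - mu_0 = (4.8, 5.6) - (1, 5) = (3.8, 0.6).

Step 2 — sample covariance matrix, S[i,j] = (1/(n-1)) · Σ_k (x_{k,i} - mean_i) · (x_{k,j} - mean_j), divisor n-1 = 4:
  S[A,A] = ((2.2)·(2.2) + (-0.8)·(-0.8) + (-1.8)·(-1.8) + (3.2)·(3.2) + (-2.8)·(-2.8)) / 4 = 26.8/4 = 6.7
  S[A,B] = ((2.2)·(-4.6) + (-0.8)·(3.4) + (-1.8)·(2.4) + (3.2)·(-1.6) + (-2.8)·(0.4)) / 4 = -23.4/4 = -5.85
  S[B,B] = ((-4.6)·(-4.6) + (3.4)·(3.4) + (2.4)·(2.4) + (-1.6)·(-1.6) + (0.4)·(0.4)) / 4 = 41.2/4 = 10.3
  S = [[6.7, -5.85],
 [-5.85, 10.3]].

Step 3 — invert S. det(S) = 6.7·10.3 - (-5.85)² = 34.7875.
  S^{-1} = (1/det) · [[d, -b], [-b, a]] = [[0.2961, 0.1682],
 [0.1682, 0.1926]].

Step 4 — quadratic form (x̄ - mu_0)^T · S^{-1} · (x̄ - mu_0):
  S^{-1} · (x̄ - mu_0) = (1.226, 0.7546),
  (x̄ - mu_0)^T · [...] = (3.8)·(1.226) + (0.6)·(0.7546) = 5.1116.

Step 5 — scale by n: T² = 5 · 5.1116 = 25.558.

T² ≈ 25.558


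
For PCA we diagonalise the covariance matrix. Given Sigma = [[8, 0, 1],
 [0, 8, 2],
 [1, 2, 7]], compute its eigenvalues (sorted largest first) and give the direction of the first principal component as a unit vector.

Step 1 — characteristic polynomial p(λ) = det(λI - Sigma) = λ³ - tr·λ² + c_1·λ - det, where tr = trace, c_1 = sum of the principal 2×2 minors, det = det(Sigma):
  tr = 8 + 8 + 7 = 23,
  c_1 = (8·8 - (0)²) + (8·7 - (1)²) + (8·7 - (2)²) = 64 + 55 + 52 = 171,
  det = 8·(8·7 - (2)²) - (0)·((0)·7 - (2)·(1)) + (1)·((0)·(2) - 8·(1)) = 8·(52) - (0)·(-2) + (1)·(-8) = 408.
  So p(λ) = λ³ - 23λ² + 171λ - 408.
Step 2 — look for an integer root (rational root theorem: any rational root is an integer divisor of 408). Testing λ = 8:
  p(8) = 512 - 1472 + 1368 - 408 = 0  ✓
  Dividing out (λ - 8): p(λ) = (λ - 8)(λ² - 15λ + 51).
Step 3 — remaining eigenvalues from the quadratic λ² - 15λ + 51 = 0:
  Δ = 15² - 4·51 = 225 - 204 = 21,  λ = (15 ± √21)/2 = (15 ± 4.5826)/2 ≈ 9.7913 or 5.2087.
  Sorted: λ_1 = 9.7913,  λ_2 = 8,  λ_3 = 5.2087  (check: sum = 23 = tr ✓).

Step 4 — unit eigenvector for λ_1 ≈ 9.7913: v spans the null space of (Sigma - λ_1 I), whose rows are
  r_1 = (-1.7913, 0, 1),  r_2 = (0, -1.7913, 2),  r_3 = (1, 2, -2.7913).
  v is orthogonal to every row, so take v ∝ r_1 × r_2 = ((0)·(2) - (1)·(-1.7913), (1)·(0) - (-1.7913)·(2), (-1.7913)·(-1.7913) - (0)·(0)) ≈ (1.7913, 3.5826, 3.2087).
  Let u = (1.7913, 3.5826, 3.2087).
  ||u|| = √((1.7913)² + (3.5826)² + (3.2087)²) = √(26.3394) ≈ 5.1322,  v_1 = u/||u|| ≈ (0.349, 0.6981, 0.6252) (||v_1|| = 1).

λ_1 = 9.7913,  λ_2 = 8,  λ_3 = 5.2087;  v_1 ≈ (0.349, 0.6981, 0.6252)


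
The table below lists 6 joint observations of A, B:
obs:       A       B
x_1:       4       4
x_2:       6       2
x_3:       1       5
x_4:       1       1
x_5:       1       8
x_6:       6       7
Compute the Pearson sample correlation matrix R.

Step 1 — column means:
  mean(A) = (4 + 6 + 1 + 1 + 1 + 6) / 6 = 19/6 = 3.1667
  mean(B) = (4 + 2 + 5 + 1 + 8 + 7) / 6 = 27/6 = 4.5

Step 2 — sample variances and covariances s[i,j] = (1/(n-1)) · Σ_k (x_{k,i} - mean_i) · (x_{k,j} - mean_j), with n-1 = 5:
  s[A,A] = ((0.8333)·(0.8333) + (2.8333)·(2.8333) + (-2.1667)·(-2.1667) + (-2.1667)·(-2.1667) + (-2.1667)·(-2.1667) + (2.8333)·(2.8333)) / 5 = 30.8333/5 = 6.1667
  s[A,B] = ((0.8333)·(-0.5) + (2.8333)·(-2.5) + (-2.1667)·(0.5) + (-2.1667)·(-3.5) + (-2.1667)·(3.5) + (2.8333)·(2.5)) / 5 = -1.5/5 = -0.3
  s[B,B] = ((-0.5)·(-0.5) + (-2.5)·(-2.5) + (0.5)·(0.5) + (-3.5)·(-3.5) + (3.5)·(3.5) + (2.5)·(2.5)) / 5 = 37.5/5 = 7.5
  Sample standard deviations s_i = √(s[i,i]):
  s(A) = √(6.1667) = 2.4833
  s(B) = √(7.5) = 2.7386

Step 3 — r_{ij} = s_{ij} / (s_i · s_j):
  r[A,A] = 1 (diagonal).
  r[A,B] = -0.3 / (2.4833 · 2.7386) = -0.3 / 6.8007 = -0.0441
  r[B,B] = 1 (diagonal).

R is symmetric with unit diagonal. Assembling:

R = [[1, -0.0441],
 [-0.0441, 1]]
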